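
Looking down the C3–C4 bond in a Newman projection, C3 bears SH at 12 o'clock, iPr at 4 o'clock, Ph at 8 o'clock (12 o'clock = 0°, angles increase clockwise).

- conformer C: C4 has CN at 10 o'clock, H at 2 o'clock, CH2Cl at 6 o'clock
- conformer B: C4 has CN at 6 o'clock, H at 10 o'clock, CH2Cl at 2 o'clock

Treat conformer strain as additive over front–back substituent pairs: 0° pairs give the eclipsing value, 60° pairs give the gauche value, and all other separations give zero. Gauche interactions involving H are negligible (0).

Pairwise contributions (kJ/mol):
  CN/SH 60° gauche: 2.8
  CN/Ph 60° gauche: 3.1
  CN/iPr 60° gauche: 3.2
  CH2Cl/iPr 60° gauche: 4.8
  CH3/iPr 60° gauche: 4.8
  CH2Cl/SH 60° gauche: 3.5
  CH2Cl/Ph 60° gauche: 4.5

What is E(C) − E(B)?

+0.6 kJ/mol

C (staggered): SH(0°)/CN(300°) gauche 2.8; iPr(120°)/CH2Cl(180°) gauche 4.8; Ph(240°)/CN(300°) gauche 3.1; Ph(240°)/CH2Cl(180°) gauche 4.5 → 15.2 kJ/mol.
B (staggered): SH(0°)/CH2Cl(60°) gauche 3.5; iPr(120°)/CN(180°) gauche 3.2; iPr(120°)/CH2Cl(60°) gauche 4.8; Ph(240°)/CN(180°) gauche 3.1 → 14.6 kJ/mol.
E(C) − E(B) = 15.2 − 14.6 = +0.6 kJ/mol.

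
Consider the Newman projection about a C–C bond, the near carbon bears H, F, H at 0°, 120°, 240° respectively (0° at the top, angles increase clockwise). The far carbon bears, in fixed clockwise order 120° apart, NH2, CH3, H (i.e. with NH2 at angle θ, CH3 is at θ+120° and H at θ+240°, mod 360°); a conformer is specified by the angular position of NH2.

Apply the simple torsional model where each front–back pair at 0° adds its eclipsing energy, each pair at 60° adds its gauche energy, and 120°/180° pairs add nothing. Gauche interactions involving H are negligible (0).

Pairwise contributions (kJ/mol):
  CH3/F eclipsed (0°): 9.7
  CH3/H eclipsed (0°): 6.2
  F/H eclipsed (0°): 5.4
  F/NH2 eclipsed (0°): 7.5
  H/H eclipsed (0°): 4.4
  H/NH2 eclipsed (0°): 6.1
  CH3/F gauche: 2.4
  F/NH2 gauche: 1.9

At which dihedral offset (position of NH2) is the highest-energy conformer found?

0°

NH2 at 0° (eclipsed): H–NH2 eclipsed, F–CH3 eclipsed, H–H eclipsed; 6.1 + 9.7 + 4.4 = 20.2 kJ/mol.
NH2 at 60° (staggered): F–NH2 gauche, F–CH3 gauche; 1.9 + 2.4 = 4.3 kJ/mol.
NH2 at 120° (eclipsed): H–H eclipsed, F–NH2 eclipsed, H–CH3 eclipsed; 4.4 + 7.5 + 6.2 = 18.1 kJ/mol.
NH2 at 180° (staggered): F–NH2 gauche; 1.9 = 1.9 kJ/mol.
NH2 at 240° (eclipsed): H–CH3 eclipsed, F–H eclipsed, H–NH2 eclipsed; 6.2 + 5.4 + 6.1 = 17.7 kJ/mol.
NH2 at 300° (staggered): F–CH3 gauche; 2.4 = 2.4 kJ/mol.
The maximum (20.2 kJ/mol) occurs with NH2 at 0°.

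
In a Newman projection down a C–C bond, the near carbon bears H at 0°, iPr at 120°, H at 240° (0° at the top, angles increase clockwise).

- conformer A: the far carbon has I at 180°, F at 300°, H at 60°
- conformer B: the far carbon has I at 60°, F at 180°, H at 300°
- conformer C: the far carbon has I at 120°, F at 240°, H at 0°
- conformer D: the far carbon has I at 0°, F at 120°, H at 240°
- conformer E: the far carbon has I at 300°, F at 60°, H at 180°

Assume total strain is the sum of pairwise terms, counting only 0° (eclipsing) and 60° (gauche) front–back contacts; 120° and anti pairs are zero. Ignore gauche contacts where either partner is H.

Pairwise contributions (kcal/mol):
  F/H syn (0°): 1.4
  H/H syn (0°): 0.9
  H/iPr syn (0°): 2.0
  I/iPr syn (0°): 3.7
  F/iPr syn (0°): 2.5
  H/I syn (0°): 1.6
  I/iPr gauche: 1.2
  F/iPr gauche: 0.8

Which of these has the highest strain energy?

C

A is staggered. iPr at 120° is gauche with I at 180° (1.2). Total 1.2 kcal/mol.
B is staggered. iPr at 120° is gauche with I at 60° (1.2); iPr at 120° is gauche with F at 180° (0.8). Total 2.0 kcal/mol.
C is eclipsed. H at 0° is eclipsed with H at 0° (0.9); iPr at 120° is eclipsed with I at 120° (3.7); H at 240° is eclipsed with F at 240° (1.4). Total 6.0 kcal/mol.
D is eclipsed. H at 0° is eclipsed with I at 0° (1.6); iPr at 120° is eclipsed with F at 120° (2.5); H at 240° is eclipsed with H at 240° (0.9). Total 5.0 kcal/mol.
E is staggered. iPr at 120° is gauche with F at 60° (0.8). Total 0.8 kcal/mol.
C has the highest total (6.0 kcal/mol).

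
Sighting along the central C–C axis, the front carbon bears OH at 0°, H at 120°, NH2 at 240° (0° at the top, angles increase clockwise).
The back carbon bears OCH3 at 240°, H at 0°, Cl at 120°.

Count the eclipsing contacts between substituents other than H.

1

Non-H eclipsing pairs: NH2(240°)/OCH3(240°) — 1 interaction.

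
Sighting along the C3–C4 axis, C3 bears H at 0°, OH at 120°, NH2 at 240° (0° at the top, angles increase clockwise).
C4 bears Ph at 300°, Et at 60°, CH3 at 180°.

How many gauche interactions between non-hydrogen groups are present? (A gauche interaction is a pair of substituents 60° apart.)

Non-H gauche pairs: OH(120°)/Et(60°); OH(120°)/CH3(180°); NH2(240°)/Ph(300°); NH2(240°)/CH3(180°) — 4 interactions.

4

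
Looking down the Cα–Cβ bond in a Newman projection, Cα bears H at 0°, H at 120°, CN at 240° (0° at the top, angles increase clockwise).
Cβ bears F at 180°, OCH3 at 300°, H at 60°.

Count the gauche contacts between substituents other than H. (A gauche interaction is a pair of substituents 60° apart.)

2

Non-H gauche pairs: CN(240°)/F(180°); CN(240°)/OCH3(300°) — 2 interactions.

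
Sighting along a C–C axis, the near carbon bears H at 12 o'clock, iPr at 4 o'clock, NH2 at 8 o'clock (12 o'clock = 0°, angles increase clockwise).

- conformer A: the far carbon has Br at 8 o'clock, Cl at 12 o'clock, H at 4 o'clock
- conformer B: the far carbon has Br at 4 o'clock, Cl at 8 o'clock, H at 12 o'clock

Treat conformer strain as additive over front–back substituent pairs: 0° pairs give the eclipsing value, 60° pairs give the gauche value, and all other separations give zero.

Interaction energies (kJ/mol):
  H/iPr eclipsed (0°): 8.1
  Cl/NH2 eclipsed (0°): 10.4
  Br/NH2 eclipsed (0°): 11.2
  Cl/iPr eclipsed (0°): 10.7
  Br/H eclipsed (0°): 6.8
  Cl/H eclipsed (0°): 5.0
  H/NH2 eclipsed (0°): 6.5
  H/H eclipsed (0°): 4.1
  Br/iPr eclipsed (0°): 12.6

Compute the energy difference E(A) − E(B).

A (eclipsed): H–Cl eclipsed, iPr–H eclipsed, NH2–Br eclipsed; 5.0 + 8.1 + 11.2 = 24.3 kJ/mol.
B (eclipsed): H–H eclipsed, iPr–Br eclipsed, NH2–Cl eclipsed; 4.1 + 12.6 + 10.4 = 27.1 kJ/mol.
E(A) − E(B) = 24.3 − 27.1 = -2.8 kJ/mol.

-2.8 kJ/mol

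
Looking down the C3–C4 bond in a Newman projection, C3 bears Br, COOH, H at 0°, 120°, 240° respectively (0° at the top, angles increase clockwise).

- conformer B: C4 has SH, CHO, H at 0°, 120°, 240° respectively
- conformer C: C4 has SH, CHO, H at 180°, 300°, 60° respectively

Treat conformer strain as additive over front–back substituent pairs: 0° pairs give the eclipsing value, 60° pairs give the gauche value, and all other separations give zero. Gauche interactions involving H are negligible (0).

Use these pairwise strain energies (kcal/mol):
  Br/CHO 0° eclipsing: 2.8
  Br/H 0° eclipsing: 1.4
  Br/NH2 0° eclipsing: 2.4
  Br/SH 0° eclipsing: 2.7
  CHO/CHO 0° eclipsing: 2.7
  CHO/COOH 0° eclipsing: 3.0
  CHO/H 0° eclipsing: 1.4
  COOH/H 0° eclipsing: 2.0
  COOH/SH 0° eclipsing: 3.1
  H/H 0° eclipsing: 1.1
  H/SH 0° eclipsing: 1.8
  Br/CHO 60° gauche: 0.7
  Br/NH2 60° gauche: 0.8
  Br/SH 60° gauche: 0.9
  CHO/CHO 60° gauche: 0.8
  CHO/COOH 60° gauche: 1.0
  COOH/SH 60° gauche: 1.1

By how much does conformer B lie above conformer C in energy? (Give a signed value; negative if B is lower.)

+5.0 kcal/mol

B (eclipsed): Br–SH eclipsed, COOH–CHO eclipsed, H–H eclipsed; 2.7 + 3.0 + 1.1 = 6.8 kcal/mol.
C (staggered): Br–CHO gauche, COOH–SH gauche; 0.7 + 1.1 = 1.8 kcal/mol.
E(B) − E(C) = 6.8 − 1.8 = +5.0 kcal/mol.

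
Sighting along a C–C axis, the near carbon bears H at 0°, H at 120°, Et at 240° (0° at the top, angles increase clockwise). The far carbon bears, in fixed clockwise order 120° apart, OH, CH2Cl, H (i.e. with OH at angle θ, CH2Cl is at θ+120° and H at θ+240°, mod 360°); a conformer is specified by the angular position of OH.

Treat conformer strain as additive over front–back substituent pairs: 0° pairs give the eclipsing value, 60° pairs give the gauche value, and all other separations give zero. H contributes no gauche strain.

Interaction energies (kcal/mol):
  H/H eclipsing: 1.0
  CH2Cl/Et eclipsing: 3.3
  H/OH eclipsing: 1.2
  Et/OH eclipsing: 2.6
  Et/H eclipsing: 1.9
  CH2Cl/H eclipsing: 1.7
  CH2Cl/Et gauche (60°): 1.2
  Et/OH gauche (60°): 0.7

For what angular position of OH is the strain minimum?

OH at 0° (eclipsed): H–OH eclipsed, H–CH2Cl eclipsed, Et–H eclipsed; 1.2 + 1.7 + 1.9 = 4.8 kcal/mol.
OH at 60° (staggered): Et–CH2Cl gauche; 1.2 = 1.2 kcal/mol.
OH at 120° (eclipsed): H–H eclipsed, H–OH eclipsed, Et–CH2Cl eclipsed; 1.0 + 1.2 + 3.3 = 5.5 kcal/mol.
OH at 180° (staggered): Et–OH gauche, Et–CH2Cl gauche; 0.7 + 1.2 = 1.9 kcal/mol.
OH at 240° (eclipsed): H–CH2Cl eclipsed, H–H eclipsed, Et–OH eclipsed; 1.7 + 1.0 + 2.6 = 5.3 kcal/mol.
OH at 300° (staggered): Et–OH gauche; 0.7 = 0.7 kcal/mol.
The minimum (0.7 kcal/mol) occurs with OH at 300°.

300°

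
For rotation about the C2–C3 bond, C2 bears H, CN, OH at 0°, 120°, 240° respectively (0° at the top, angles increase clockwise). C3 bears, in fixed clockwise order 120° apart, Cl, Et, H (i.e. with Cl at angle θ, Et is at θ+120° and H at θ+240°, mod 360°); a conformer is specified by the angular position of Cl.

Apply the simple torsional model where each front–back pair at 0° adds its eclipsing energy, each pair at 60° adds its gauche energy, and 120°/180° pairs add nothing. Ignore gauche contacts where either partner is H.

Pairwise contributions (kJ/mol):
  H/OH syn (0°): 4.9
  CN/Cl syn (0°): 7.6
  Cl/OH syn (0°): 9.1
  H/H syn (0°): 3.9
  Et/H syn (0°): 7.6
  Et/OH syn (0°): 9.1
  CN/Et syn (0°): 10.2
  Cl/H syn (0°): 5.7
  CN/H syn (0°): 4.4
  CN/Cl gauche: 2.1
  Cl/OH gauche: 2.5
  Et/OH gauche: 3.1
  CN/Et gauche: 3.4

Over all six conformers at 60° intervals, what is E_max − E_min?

Cl at 0° is eclipsed. H at 0° is eclipsed with Cl at 0° (5.7); CN at 120° is eclipsed with Et at 120° (10.2); OH at 240° is eclipsed with H at 240° (4.9). Total 20.8 kJ/mol.
Cl at 60° is staggered. CN at 120° is gauche with Cl at 60° (2.1); CN at 120° is gauche with Et at 180° (3.4); OH at 240° is gauche with Et at 180° (3.1). Total 8.6 kJ/mol.
Cl at 120° is eclipsed. H at 0° is eclipsed with H at 0° (3.9); CN at 120° is eclipsed with Cl at 120° (7.6); OH at 240° is eclipsed with Et at 240° (9.1). Total 20.6 kJ/mol.
Cl at 180° is staggered. CN at 120° is gauche with Cl at 180° (2.1); OH at 240° is gauche with Cl at 180° (2.5); OH at 240° is gauche with Et at 300° (3.1). Total 7.7 kJ/mol.
Cl at 240° is eclipsed. H at 0° is eclipsed with Et at 0° (7.6); CN at 120° is eclipsed with H at 120° (4.4); OH at 240° is eclipsed with Cl at 240° (9.1). Total 21.1 kJ/mol.
Cl at 300° is staggered. CN at 120° is gauche with Et at 60° (3.4); OH at 240° is gauche with Cl at 300° (2.5). Total 5.9 kJ/mol.
Max at 240° (21.1 kJ/mol), min at 300° (5.9 kJ/mol); barrier = 15.2 kJ/mol.

15.2 kJ/mol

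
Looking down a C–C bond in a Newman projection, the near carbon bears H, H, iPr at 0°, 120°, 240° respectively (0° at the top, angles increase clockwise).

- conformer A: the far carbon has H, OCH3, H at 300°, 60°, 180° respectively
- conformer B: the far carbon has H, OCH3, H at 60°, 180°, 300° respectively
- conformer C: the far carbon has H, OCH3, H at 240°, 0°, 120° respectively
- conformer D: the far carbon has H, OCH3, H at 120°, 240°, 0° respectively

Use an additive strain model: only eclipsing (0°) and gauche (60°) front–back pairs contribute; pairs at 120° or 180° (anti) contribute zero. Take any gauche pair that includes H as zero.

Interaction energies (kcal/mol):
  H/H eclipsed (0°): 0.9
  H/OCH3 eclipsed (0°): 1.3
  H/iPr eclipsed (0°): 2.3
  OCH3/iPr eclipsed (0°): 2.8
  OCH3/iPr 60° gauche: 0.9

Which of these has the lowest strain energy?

A

A (staggered): no non-H gauche contacts → 0.0 kcal/mol.
B is staggered. iPr at 240° is gauche with OCH3 at 180° (0.9). Total 0.9 kcal/mol.
C is eclipsed. H at 0° is eclipsed with OCH3 at 0° (1.3); H at 120° is eclipsed with H at 120° (0.9); iPr at 240° is eclipsed with H at 240° (2.3). Total 4.5 kcal/mol.
D is eclipsed. H at 0° is eclipsed with H at 0° (0.9); H at 120° is eclipsed with H at 120° (0.9); iPr at 240° is eclipsed with OCH3 at 240° (2.8). Total 4.6 kcal/mol.
A has the lowest total (0.0 kcal/mol).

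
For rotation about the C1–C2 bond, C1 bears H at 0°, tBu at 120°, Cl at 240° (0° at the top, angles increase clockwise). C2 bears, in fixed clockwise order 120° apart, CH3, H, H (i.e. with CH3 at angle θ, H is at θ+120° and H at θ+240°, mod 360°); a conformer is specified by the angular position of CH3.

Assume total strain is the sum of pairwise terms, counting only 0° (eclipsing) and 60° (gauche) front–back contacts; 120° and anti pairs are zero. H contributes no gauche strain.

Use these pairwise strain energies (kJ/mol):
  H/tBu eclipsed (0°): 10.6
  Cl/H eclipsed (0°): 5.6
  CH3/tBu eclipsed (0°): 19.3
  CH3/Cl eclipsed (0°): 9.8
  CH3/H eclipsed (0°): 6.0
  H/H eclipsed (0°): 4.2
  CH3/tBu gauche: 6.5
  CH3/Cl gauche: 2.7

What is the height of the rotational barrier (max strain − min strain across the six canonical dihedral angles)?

CH3 at 0° (eclipsed): H(0°)/CH3(0°) eclipsed 6.0; tBu(120°)/H(120°) eclipsed 10.6; Cl(240°)/H(240°) eclipsed 5.6 → 22.2 kJ/mol.
CH3 at 60° (staggered): tBu(120°)/CH3(60°) gauche 6.5 → 6.5 kJ/mol.
CH3 at 120° (eclipsed): H(0°)/H(0°) eclipsed 4.2; tBu(120°)/CH3(120°) eclipsed 19.3; Cl(240°)/H(240°) eclipsed 5.6 → 29.1 kJ/mol.
CH3 at 180° (staggered): tBu(120°)/CH3(180°) gauche 6.5; Cl(240°)/CH3(180°) gauche 2.7 → 9.2 kJ/mol.
CH3 at 240° (eclipsed): H(0°)/H(0°) eclipsed 4.2; tBu(120°)/H(120°) eclipsed 10.6; Cl(240°)/CH3(240°) eclipsed 9.8 → 24.6 kJ/mol.
CH3 at 300° (staggered): Cl(240°)/CH3(300°) gauche 2.7 → 2.7 kJ/mol.
Max at 120° (29.1 kJ/mol), min at 300° (2.7 kJ/mol); barrier = 26.4 kJ/mol.

26.4 kJ/mol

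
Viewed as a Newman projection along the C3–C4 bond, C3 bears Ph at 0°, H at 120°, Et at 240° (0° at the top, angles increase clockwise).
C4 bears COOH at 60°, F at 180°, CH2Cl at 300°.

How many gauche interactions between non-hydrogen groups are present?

4

Non-H gauche pairs: Ph(0°)/COOH(60°); Ph(0°)/CH2Cl(300°); Et(240°)/F(180°); Et(240°)/CH2Cl(300°) — 4 interactions.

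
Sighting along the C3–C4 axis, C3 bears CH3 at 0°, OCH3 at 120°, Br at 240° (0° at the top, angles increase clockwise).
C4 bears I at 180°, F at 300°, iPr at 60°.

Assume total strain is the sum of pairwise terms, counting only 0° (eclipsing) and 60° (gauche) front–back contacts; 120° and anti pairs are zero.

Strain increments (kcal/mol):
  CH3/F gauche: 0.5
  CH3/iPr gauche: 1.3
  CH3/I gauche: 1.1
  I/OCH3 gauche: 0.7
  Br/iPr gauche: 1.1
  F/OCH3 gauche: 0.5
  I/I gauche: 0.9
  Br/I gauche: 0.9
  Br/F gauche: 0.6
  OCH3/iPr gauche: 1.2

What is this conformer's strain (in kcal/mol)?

5.2 kcal/mol

This conformer (staggered): CH3(0°)/F(300°) gauche 0.5; CH3(0°)/iPr(60°) gauche 1.3; OCH3(120°)/I(180°) gauche 0.7; OCH3(120°)/iPr(60°) gauche 1.2; Br(240°)/I(180°) gauche 0.9; Br(240°)/F(300°) gauche 0.6 → 5.2 kcal/mol.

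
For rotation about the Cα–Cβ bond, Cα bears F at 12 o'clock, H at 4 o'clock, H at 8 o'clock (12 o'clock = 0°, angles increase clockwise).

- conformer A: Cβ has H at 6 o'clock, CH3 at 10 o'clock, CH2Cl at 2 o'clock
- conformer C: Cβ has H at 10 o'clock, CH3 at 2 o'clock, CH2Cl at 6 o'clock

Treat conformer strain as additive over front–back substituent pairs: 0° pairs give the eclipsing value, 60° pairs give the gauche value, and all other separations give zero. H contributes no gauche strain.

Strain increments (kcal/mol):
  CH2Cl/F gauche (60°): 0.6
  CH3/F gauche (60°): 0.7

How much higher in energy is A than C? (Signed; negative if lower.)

+0.6 kcal/mol

A is staggered. F at 0° is gauche with CH3 at 300° (0.7); F at 0° is gauche with CH2Cl at 60° (0.6). Total 1.3 kcal/mol.
C is staggered. F at 0° is gauche with CH3 at 60° (0.7). Total 0.7 kcal/mol.
E(A) − E(C) = 1.3 − 0.7 = +0.6 kcal/mol.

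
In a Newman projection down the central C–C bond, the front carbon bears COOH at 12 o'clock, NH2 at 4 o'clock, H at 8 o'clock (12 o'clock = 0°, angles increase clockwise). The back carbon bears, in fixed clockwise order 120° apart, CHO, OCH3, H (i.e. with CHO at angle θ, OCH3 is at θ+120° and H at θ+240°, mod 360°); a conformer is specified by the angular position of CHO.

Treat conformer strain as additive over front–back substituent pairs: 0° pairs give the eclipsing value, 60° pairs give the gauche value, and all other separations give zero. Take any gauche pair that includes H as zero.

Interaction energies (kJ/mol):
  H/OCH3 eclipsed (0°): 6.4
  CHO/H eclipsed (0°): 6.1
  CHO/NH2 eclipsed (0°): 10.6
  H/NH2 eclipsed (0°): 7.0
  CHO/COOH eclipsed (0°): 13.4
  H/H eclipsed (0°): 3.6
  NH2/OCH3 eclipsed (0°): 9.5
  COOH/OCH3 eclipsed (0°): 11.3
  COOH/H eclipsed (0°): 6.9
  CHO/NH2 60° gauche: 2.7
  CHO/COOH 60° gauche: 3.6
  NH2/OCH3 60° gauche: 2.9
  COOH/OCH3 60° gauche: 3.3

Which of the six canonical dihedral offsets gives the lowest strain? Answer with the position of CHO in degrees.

180°

CHO at 0° (eclipsed): COOH–CHO eclipsed, NH2–OCH3 eclipsed, H–H eclipsed; 13.4 + 9.5 + 3.6 = 26.5 kJ/mol.
CHO at 60° (staggered): COOH–CHO gauche, NH2–CHO gauche, NH2–OCH3 gauche; 3.6 + 2.7 + 2.9 = 9.2 kJ/mol.
CHO at 120° (eclipsed): COOH–H eclipsed, NH2–CHO eclipsed, H–OCH3 eclipsed; 6.9 + 10.6 + 6.4 = 23.9 kJ/mol.
CHO at 180° (staggered): COOH–OCH3 gauche, NH2–CHO gauche; 3.3 + 2.7 = 6.0 kJ/mol.
CHO at 240° (eclipsed): COOH–OCH3 eclipsed, NH2–H eclipsed, H–CHO eclipsed; 11.3 + 7.0 + 6.1 = 24.4 kJ/mol.
CHO at 300° (staggered): COOH–CHO gauche, COOH–OCH3 gauche, NH2–OCH3 gauche; 3.6 + 3.3 + 2.9 = 9.8 kJ/mol.
The minimum (6.0 kJ/mol) occurs with CHO at 180°.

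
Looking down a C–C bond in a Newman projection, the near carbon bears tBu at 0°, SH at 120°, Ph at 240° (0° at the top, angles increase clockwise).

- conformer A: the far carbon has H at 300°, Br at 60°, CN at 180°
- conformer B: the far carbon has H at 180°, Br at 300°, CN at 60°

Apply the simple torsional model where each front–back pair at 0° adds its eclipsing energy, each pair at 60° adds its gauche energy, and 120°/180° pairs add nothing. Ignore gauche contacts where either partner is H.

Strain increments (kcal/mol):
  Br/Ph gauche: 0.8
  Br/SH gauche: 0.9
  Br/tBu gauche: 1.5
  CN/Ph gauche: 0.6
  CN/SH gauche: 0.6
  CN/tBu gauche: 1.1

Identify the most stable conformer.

A (staggered): tBu(0°)/Br(60°) gauche 1.5; SH(120°)/Br(60°) gauche 0.9; SH(120°)/CN(180°) gauche 0.6; Ph(240°)/CN(180°) gauche 0.6 → 3.6 kcal/mol.
B (staggered): tBu(0°)/Br(300°) gauche 1.5; tBu(0°)/CN(60°) gauche 1.1; SH(120°)/CN(60°) gauche 0.6; Ph(240°)/Br(300°) gauche 0.8 → 4.0 kcal/mol.
A has the lowest total (3.6 kcal/mol).

A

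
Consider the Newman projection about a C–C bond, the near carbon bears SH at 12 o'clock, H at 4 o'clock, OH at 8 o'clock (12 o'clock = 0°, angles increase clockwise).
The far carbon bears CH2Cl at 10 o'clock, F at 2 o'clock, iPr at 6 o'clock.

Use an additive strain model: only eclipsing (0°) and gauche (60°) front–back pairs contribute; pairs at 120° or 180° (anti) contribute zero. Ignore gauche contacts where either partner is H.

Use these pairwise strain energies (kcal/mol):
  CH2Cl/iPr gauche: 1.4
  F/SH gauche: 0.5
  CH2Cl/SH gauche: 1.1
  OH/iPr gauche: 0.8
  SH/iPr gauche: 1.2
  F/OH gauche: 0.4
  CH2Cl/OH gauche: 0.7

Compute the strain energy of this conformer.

3.1 kcal/mol

This conformer (staggered): SH(0°)/CH2Cl(300°) gauche 1.1; SH(0°)/F(60°) gauche 0.5; OH(240°)/CH2Cl(300°) gauche 0.7; OH(240°)/iPr(180°) gauche 0.8 → 3.1 kcal/mol.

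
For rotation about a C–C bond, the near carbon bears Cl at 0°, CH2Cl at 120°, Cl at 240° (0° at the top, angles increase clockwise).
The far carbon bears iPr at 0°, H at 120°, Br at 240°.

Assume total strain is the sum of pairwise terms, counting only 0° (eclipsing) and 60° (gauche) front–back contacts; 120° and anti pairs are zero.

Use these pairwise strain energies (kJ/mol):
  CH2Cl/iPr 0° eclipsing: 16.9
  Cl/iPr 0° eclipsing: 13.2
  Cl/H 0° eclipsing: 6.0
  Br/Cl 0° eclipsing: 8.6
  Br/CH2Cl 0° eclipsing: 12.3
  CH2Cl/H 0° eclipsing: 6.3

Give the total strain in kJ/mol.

28.1 kJ/mol

This conformer (eclipsed): Cl(0°)/iPr(0°) eclipsed 13.2; CH2Cl(120°)/H(120°) eclipsed 6.3; Cl(240°)/Br(240°) eclipsed 8.6 → 28.1 kJ/mol.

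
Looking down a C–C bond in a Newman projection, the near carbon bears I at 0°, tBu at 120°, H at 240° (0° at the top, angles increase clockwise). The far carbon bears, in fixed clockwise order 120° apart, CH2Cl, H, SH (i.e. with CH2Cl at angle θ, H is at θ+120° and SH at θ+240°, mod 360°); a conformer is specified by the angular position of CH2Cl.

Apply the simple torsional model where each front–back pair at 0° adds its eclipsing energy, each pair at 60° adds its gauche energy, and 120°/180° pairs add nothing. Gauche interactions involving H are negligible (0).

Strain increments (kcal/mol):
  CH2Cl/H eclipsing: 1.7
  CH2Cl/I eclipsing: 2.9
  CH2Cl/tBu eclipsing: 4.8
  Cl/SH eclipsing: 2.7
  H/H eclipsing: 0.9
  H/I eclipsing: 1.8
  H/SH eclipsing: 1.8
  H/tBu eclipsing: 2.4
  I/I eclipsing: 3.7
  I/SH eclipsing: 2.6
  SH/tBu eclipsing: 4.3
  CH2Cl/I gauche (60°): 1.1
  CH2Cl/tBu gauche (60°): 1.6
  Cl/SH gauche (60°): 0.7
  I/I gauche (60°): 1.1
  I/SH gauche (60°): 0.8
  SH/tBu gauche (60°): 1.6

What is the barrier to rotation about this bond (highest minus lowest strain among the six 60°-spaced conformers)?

CH2Cl at 0° (eclipsed): I(0°)/CH2Cl(0°) eclipsed 2.9; tBu(120°)/H(120°) eclipsed 2.4; H(240°)/SH(240°) eclipsed 1.8 → 7.1 kcal/mol.
CH2Cl at 60° (staggered): I(0°)/CH2Cl(60°) gauche 1.1; I(0°)/SH(300°) gauche 0.8; tBu(120°)/CH2Cl(60°) gauche 1.6 → 3.5 kcal/mol.
CH2Cl at 120° (eclipsed): I(0°)/SH(0°) eclipsed 2.6; tBu(120°)/CH2Cl(120°) eclipsed 4.8; H(240°)/H(240°) eclipsed 0.9 → 8.3 kcal/mol.
CH2Cl at 180° (staggered): I(0°)/SH(60°) gauche 0.8; tBu(120°)/CH2Cl(180°) gauche 1.6; tBu(120°)/SH(60°) gauche 1.6 → 4.0 kcal/mol.
CH2Cl at 240° (eclipsed): I(0°)/H(0°) eclipsed 1.8; tBu(120°)/SH(120°) eclipsed 4.3; H(240°)/CH2Cl(240°) eclipsed 1.7 → 7.8 kcal/mol.
CH2Cl at 300° (staggered): I(0°)/CH2Cl(300°) gauche 1.1; tBu(120°)/SH(180°) gauche 1.6 → 2.7 kcal/mol.
Max at 120° (8.3 kcal/mol), min at 300° (2.7 kcal/mol); barrier = 5.6 kcal/mol.

5.6 kcal/mol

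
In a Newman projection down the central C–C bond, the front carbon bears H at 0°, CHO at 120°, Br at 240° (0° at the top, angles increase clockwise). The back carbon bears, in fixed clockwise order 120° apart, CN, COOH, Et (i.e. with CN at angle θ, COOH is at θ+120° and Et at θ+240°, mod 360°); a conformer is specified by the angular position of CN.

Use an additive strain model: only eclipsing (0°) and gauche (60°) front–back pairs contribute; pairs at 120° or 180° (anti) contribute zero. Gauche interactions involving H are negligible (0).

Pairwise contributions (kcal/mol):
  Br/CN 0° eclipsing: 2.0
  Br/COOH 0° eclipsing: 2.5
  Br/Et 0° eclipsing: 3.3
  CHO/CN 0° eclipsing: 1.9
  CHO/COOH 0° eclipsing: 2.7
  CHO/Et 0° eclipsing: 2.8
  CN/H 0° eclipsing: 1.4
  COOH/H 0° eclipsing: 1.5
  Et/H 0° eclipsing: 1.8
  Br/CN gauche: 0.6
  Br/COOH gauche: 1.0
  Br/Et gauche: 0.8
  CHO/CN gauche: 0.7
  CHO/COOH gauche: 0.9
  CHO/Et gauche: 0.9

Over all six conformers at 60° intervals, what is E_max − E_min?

CN at 0° (eclipsed): H(0°)/CN(0°) eclipsed 1.4; CHO(120°)/COOH(120°) eclipsed 2.7; Br(240°)/Et(240°) eclipsed 3.3 → 7.4 kcal/mol.
CN at 60° (staggered): CHO(120°)/CN(60°) gauche 0.7; CHO(120°)/COOH(180°) gauche 0.9; Br(240°)/COOH(180°) gauche 1.0; Br(240°)/Et(300°) gauche 0.8 → 3.4 kcal/mol.
CN at 120° (eclipsed): H(0°)/Et(0°) eclipsed 1.8; CHO(120°)/CN(120°) eclipsed 1.9; Br(240°)/COOH(240°) eclipsed 2.5 → 6.2 kcal/mol.
CN at 180° (staggered): CHO(120°)/CN(180°) gauche 0.7; CHO(120°)/Et(60°) gauche 0.9; Br(240°)/CN(180°) gauche 0.6; Br(240°)/COOH(300°) gauche 1.0 → 3.2 kcal/mol.
CN at 240° (eclipsed): H(0°)/COOH(0°) eclipsed 1.5; CHO(120°)/Et(120°) eclipsed 2.8; Br(240°)/CN(240°) eclipsed 2.0 → 6.3 kcal/mol.
CN at 300° (staggered): CHO(120°)/COOH(60°) gauche 0.9; CHO(120°)/Et(180°) gauche 0.9; Br(240°)/CN(300°) gauche 0.6; Br(240°)/Et(180°) gauche 0.8 → 3.2 kcal/mol.
Max at 0° (7.4 kcal/mol), min at 180° (3.2 kcal/mol); barrier = 4.2 kcal/mol.

4.2 kcal/mol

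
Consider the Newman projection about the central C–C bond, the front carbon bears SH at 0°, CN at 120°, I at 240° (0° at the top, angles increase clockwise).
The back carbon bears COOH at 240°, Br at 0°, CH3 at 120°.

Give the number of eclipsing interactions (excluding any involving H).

3

Non-H eclipsing pairs: SH(0°)/Br(0°); CN(120°)/CH3(120°); I(240°)/COOH(240°) — 3 interactions.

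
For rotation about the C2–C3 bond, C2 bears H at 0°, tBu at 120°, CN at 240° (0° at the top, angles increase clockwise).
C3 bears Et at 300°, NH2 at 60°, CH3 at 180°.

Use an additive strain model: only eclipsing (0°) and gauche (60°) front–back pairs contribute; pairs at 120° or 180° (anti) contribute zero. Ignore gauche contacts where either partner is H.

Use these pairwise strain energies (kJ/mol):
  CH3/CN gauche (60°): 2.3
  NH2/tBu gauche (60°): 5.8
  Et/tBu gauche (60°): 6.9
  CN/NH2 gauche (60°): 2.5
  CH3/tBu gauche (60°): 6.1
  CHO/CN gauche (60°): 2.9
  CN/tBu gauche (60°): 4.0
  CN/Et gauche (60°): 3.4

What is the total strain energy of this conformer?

This conformer (staggered): tBu(120°)/NH2(60°) gauche 5.8; tBu(120°)/CH3(180°) gauche 6.1; CN(240°)/Et(300°) gauche 3.4; CN(240°)/CH3(180°) gauche 2.3 → 17.6 kJ/mol.

17.6 kJ/mol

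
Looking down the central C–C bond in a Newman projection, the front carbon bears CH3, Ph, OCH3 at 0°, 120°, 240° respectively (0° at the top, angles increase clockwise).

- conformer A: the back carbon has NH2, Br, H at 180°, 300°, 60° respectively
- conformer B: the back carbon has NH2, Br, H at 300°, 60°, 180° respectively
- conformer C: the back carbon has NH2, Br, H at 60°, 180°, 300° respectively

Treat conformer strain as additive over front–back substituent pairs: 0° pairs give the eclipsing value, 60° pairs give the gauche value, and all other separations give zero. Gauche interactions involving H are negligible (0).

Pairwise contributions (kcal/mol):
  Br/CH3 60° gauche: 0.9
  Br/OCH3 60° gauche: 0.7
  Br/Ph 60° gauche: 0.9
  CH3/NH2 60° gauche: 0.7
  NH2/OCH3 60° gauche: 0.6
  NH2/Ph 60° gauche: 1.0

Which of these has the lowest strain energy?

B

A (staggered): CH3(0°)/Br(300°) gauche 0.9; Ph(120°)/NH2(180°) gauche 1.0; OCH3(240°)/NH2(180°) gauche 0.6; OCH3(240°)/Br(300°) gauche 0.7 → 3.2 kcal/mol.
B (staggered): CH3(0°)/NH2(300°) gauche 0.7; CH3(0°)/Br(60°) gauche 0.9; Ph(120°)/Br(60°) gauche 0.9; OCH3(240°)/NH2(300°) gauche 0.6 → 3.1 kcal/mol.
C (staggered): CH3(0°)/NH2(60°) gauche 0.7; Ph(120°)/NH2(60°) gauche 1.0; Ph(120°)/Br(180°) gauche 0.9; OCH3(240°)/Br(180°) gauche 0.7 → 3.3 kcal/mol.
B has the lowest total (3.1 kcal/mol).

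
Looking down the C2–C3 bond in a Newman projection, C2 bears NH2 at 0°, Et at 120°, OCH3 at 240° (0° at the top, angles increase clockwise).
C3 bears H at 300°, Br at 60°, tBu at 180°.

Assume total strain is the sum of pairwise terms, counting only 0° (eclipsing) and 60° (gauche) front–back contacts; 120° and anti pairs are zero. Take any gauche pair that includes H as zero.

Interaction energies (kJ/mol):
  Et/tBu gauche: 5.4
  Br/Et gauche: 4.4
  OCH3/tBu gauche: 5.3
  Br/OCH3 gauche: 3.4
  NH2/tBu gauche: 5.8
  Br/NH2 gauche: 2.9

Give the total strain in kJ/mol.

This conformer (staggered): NH2–Br gauche, Et–Br gauche, Et–tBu gauche, OCH3–tBu gauche; 2.9 + 4.4 + 5.4 + 5.3 = 18.0 kJ/mol.

18.0 kJ/mol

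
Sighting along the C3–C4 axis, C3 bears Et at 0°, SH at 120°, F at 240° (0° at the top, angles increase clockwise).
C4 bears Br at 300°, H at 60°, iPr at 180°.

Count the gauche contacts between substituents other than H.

Non-H gauche pairs: Et(0°)/Br(300°); SH(120°)/iPr(180°); F(240°)/Br(300°); F(240°)/iPr(180°) — 4 interactions.

4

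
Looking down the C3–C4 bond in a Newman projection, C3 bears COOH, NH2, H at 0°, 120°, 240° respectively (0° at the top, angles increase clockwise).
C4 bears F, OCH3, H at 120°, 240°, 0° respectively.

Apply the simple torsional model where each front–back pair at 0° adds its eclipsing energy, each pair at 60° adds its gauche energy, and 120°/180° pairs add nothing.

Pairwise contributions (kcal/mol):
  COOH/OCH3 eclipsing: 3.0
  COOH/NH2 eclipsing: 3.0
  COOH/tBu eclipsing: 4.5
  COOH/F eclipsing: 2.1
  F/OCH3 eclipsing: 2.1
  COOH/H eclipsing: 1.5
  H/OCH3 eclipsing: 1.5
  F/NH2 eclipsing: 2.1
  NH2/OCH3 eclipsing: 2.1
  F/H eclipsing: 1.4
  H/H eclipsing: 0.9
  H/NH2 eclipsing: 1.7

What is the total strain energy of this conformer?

This conformer (eclipsed): COOH(0°)/H(0°) eclipsed 1.5; NH2(120°)/F(120°) eclipsed 2.1; H(240°)/OCH3(240°) eclipsed 1.5 → 5.1 kcal/mol.

5.1 kcal/mol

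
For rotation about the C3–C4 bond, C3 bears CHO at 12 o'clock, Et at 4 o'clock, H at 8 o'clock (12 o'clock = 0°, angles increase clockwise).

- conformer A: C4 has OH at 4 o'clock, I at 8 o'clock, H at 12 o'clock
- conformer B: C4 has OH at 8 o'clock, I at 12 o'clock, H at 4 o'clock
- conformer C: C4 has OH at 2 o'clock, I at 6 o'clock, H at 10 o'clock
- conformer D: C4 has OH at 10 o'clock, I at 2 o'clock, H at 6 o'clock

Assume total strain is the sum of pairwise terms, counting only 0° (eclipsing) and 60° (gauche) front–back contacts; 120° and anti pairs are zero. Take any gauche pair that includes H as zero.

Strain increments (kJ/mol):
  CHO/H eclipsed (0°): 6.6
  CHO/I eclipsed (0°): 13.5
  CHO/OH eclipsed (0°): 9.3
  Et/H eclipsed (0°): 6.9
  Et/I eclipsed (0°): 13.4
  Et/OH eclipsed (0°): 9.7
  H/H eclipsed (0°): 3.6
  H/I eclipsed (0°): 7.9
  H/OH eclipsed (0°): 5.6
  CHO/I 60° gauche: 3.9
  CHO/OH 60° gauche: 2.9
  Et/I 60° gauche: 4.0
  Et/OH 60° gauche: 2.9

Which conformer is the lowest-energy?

C

A is eclipsed. CHO at 0° is eclipsed with H at 0° (6.6); Et at 120° is eclipsed with OH at 120° (9.7); H at 240° is eclipsed with I at 240° (7.9). Total 24.2 kJ/mol.
B is eclipsed. CHO at 0° is eclipsed with I at 0° (13.5); Et at 120° is eclipsed with H at 120° (6.9); H at 240° is eclipsed with OH at 240° (5.6). Total 26.0 kJ/mol.
C is staggered. CHO at 0° is gauche with OH at 60° (2.9); Et at 120° is gauche with OH at 60° (2.9); Et at 120° is gauche with I at 180° (4.0). Total 9.8 kJ/mol.
D is staggered. CHO at 0° is gauche with OH at 300° (2.9); CHO at 0° is gauche with I at 60° (3.9); Et at 120° is gauche with I at 60° (4.0). Total 10.8 kJ/mol.
C has the lowest total (9.8 kJ/mol).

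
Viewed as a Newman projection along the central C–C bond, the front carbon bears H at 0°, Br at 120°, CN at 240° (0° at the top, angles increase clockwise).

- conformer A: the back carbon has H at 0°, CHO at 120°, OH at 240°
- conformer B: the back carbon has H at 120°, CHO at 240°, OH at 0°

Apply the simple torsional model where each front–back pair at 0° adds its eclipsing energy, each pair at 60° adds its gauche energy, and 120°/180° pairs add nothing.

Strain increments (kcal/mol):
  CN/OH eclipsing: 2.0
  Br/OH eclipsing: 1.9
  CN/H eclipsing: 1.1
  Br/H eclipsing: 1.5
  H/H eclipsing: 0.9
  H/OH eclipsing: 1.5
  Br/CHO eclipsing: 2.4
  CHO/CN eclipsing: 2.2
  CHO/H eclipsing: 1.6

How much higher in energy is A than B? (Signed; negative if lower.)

A (eclipsed): H(0°)/H(0°) eclipsed 0.9; Br(120°)/CHO(120°) eclipsed 2.4; CN(240°)/OH(240°) eclipsed 2.0 → 5.3 kcal/mol.
B (eclipsed): H(0°)/OH(0°) eclipsed 1.5; Br(120°)/H(120°) eclipsed 1.5; CN(240°)/CHO(240°) eclipsed 2.2 → 5.2 kcal/mol.
E(A) − E(B) = 5.3 − 5.2 = +0.1 kcal/mol.

+0.1 kcal/mol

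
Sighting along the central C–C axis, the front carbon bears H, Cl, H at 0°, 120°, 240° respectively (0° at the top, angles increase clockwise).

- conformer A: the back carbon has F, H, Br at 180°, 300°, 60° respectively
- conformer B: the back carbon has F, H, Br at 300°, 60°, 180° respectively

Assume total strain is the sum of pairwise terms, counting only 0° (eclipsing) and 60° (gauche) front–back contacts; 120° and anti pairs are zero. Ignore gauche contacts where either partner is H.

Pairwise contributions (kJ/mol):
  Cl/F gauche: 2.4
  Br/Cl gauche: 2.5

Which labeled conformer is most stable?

A (staggered): Cl–F gauche, Cl–Br gauche; 2.4 + 2.5 = 4.9 kJ/mol.
B (staggered): Cl–Br gauche; 2.5 = 2.5 kJ/mol.
B has the lowest total (2.5 kJ/mol).

B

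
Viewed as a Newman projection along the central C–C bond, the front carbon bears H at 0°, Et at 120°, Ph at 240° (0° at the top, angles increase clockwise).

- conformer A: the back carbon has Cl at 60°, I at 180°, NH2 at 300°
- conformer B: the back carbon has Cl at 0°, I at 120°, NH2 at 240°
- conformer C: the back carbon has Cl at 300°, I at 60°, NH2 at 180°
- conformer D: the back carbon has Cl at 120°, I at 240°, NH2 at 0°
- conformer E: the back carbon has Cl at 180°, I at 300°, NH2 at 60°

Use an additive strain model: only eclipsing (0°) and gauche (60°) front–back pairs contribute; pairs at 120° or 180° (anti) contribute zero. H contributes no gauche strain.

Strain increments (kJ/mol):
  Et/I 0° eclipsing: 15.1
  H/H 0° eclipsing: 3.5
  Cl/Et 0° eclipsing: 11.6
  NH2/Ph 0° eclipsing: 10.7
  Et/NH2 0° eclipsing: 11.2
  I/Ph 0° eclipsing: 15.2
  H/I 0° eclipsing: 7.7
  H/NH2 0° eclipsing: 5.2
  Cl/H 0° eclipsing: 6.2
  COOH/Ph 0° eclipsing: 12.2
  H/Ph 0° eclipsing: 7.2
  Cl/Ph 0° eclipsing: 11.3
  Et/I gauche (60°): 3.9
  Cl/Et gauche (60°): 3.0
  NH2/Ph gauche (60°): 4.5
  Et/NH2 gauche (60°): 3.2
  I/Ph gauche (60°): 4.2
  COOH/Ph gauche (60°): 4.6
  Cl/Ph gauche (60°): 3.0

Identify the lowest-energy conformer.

E

A is staggered. Et at 120° is gauche with Cl at 60° (3.0); Et at 120° is gauche with I at 180° (3.9); Ph at 240° is gauche with I at 180° (4.2); Ph at 240° is gauche with NH2 at 300° (4.5). Total 15.6 kJ/mol.
B is eclipsed. H at 0° is eclipsed with Cl at 0° (6.2); Et at 120° is eclipsed with I at 120° (15.1); Ph at 240° is eclipsed with NH2 at 240° (10.7). Total 32.0 kJ/mol.
C is staggered. Et at 120° is gauche with I at 60° (3.9); Et at 120° is gauche with NH2 at 180° (3.2); Ph at 240° is gauche with Cl at 300° (3.0); Ph at 240° is gauche with NH2 at 180° (4.5). Total 14.6 kJ/mol.
D is eclipsed. H at 0° is eclipsed with NH2 at 0° (5.2); Et at 120° is eclipsed with Cl at 120° (11.6); Ph at 240° is eclipsed with I at 240° (15.2). Total 32.0 kJ/mol.
E is staggered. Et at 120° is gauche with Cl at 180° (3.0); Et at 120° is gauche with NH2 at 60° (3.2); Ph at 240° is gauche with Cl at 180° (3.0); Ph at 240° is gauche with I at 300° (4.2). Total 13.4 kJ/mol.
E has the lowest total (13.4 kJ/mol).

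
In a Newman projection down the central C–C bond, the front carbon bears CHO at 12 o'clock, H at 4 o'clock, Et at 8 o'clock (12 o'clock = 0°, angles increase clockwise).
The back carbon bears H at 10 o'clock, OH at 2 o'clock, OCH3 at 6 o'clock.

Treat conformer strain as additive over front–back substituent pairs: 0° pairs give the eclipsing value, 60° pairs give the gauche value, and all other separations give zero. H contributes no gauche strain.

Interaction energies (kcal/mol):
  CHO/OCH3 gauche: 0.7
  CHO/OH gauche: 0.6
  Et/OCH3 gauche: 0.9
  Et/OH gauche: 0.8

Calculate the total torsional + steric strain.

This conformer (staggered): CHO(0°)/OH(60°) gauche 0.6; Et(240°)/OCH3(180°) gauche 0.9 → 1.5 kcal/mol.

1.5 kcal/mol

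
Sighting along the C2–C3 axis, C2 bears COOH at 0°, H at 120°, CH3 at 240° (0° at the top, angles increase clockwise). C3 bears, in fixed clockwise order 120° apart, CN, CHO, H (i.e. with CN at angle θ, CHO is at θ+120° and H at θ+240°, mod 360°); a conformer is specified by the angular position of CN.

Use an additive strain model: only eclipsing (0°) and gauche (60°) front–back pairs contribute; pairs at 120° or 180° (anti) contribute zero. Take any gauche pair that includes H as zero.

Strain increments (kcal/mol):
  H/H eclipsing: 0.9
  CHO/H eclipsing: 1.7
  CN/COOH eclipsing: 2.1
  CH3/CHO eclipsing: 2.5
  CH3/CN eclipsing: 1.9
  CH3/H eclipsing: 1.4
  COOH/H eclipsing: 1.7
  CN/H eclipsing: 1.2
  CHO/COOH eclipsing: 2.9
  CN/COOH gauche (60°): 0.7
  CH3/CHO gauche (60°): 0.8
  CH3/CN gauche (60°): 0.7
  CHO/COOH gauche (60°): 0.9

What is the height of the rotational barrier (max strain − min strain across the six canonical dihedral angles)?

4.2 kcal/mol

CN at 0° (eclipsed): COOH–CN eclipsed, H–CHO eclipsed, CH3–H eclipsed; 2.1 + 1.7 + 1.4 = 5.2 kcal/mol.
CN at 60° (staggered): COOH–CN gauche, CH3–CHO gauche; 0.7 + 0.8 = 1.5 kcal/mol.
CN at 120° (eclipsed): COOH–H eclipsed, H–CN eclipsed, CH3–CHO eclipsed; 1.7 + 1.2 + 2.5 = 5.4 kcal/mol.
CN at 180° (staggered): COOH–CHO gauche, CH3–CN gauche, CH3–CHO gauche; 0.9 + 0.7 + 0.8 = 2.4 kcal/mol.
CN at 240° (eclipsed): COOH–CHO eclipsed, H–H eclipsed, CH3–CN eclipsed; 2.9 + 0.9 + 1.9 = 5.7 kcal/mol.
CN at 300° (staggered): COOH–CN gauche, COOH–CHO gauche, CH3–CN gauche; 0.7 + 0.9 + 0.7 = 2.3 kcal/mol.
Max at 240° (5.7 kcal/mol), min at 60° (1.5 kcal/mol); barrier = 4.2 kcal/mol.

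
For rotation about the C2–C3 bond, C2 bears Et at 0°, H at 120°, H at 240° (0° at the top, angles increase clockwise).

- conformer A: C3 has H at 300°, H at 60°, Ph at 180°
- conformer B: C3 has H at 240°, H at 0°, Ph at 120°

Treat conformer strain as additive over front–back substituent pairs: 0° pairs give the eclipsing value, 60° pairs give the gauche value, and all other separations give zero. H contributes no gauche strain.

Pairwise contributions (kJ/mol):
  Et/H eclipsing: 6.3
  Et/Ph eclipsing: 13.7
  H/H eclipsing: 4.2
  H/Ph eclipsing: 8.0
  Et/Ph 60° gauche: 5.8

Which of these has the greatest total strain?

A (staggered): no non-H gauche contacts → 0.0 kJ/mol.
B (eclipsed): Et(0°)/H(0°) eclipsed 6.3; H(120°)/Ph(120°) eclipsed 8.0; H(240°)/H(240°) eclipsed 4.2 → 18.5 kJ/mol.
B has the highest total (18.5 kJ/mol).

B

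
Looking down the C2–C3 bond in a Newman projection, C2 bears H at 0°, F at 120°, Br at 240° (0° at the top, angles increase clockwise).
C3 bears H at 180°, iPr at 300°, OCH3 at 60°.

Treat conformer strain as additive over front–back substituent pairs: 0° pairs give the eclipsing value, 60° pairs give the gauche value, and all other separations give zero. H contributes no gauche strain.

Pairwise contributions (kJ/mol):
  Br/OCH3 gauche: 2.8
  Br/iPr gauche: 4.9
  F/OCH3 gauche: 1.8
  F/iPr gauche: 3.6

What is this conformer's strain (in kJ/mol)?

This conformer (staggered): F(120°)/OCH3(60°) gauche 1.8; Br(240°)/iPr(300°) gauche 4.9 → 6.7 kJ/mol.

6.7 kJ/mol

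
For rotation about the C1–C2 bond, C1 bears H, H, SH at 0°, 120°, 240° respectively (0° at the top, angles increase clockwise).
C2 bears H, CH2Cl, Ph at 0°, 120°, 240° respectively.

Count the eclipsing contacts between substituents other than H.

1

Non-H eclipsing pairs: SH(240°)/Ph(240°) — 1 interaction.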